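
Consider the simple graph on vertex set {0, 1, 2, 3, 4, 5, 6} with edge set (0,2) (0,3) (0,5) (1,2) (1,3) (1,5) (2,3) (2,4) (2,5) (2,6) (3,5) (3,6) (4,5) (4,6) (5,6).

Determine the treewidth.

A width-3 tree decomposition is:
Bags: B1 = {2, 3, 5, 6}  B2 = {1, 2, 3, 5}  B3 = {0, 2, 3, 5}  B4 = {2, 4, 5, 6}
Tree: B1–B2, B1–B3, B1–B4
Every bag has size at most 4, so the width is 4 − 1 = 3 and tw(G) ≤ 3. On the other hand G contains the 4-clique {0, 2, 3, 5}. A clique must lie in a single bag of any decomposition, so no decomposition can have width below 3. Hence tw(G) = 3 exactly.

3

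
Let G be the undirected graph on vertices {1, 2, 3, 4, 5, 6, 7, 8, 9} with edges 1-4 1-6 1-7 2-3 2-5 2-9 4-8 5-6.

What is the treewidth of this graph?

A width-1 tree decomposition is:
Bags: B1 = {1, 6}  B2 = {1, 4}  B3 = {5, 6}  B4 = {2, 5}  B5 = {2, 3}  B6 = {1, 7}  B7 = {2, 9}  B8 = {4, 8}
Tree: B1–B2, B1–B3, B3–B4, B4–B5, B2–B6, B5–B7, B2–B8
Every bag has size at most 2, so the width is 2 − 1 = 1 and tw(G) ≤ 1. G has an edge, so its treewidth is at least 1. Combining the bounds, tw(G) = 1.

1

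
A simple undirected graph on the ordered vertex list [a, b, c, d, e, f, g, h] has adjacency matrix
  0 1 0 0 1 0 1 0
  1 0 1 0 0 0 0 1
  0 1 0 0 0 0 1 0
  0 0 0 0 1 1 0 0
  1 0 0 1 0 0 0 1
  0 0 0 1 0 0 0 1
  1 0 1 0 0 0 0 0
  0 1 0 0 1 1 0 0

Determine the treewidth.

2

A width-2 tree decomposition is:
Bags: B1 = {b, c, g}  B2 = {a, b, g}  B3 = {a, b, h}  B4 = {a, e, h}  B5 = {e, f, h}  B6 = {d, e, f}
Tree: B1–B2, B2–B3, B3–B4, B4–B5, B5–B6
The largest bag has 3 vertices, giving width 2; this decomposition certifies tw(G) ≤ 2. For the lower bound, G contains the cycle c–g–a–b–c, so G is not a forest; only forests have treewidth ≤ 1, hence tw(G) ≥ 2. Hence tw(G) = 2 exactly.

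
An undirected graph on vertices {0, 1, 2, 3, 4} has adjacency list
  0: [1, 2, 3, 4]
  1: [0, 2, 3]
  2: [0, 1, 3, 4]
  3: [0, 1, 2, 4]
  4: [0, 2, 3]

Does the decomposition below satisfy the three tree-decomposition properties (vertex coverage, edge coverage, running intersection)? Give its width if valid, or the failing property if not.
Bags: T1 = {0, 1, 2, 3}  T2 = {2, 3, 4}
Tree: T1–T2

No — edge (0,4) lies in no bag.

A tree decomposition must satisfy three properties: every vertex lies in some bag; for every edge, both endpoints lie together in some bag; and for every vertex, the bags containing it form a connected subtree. Here edge (0,4) lies in no bag, so the decomposition is invalid.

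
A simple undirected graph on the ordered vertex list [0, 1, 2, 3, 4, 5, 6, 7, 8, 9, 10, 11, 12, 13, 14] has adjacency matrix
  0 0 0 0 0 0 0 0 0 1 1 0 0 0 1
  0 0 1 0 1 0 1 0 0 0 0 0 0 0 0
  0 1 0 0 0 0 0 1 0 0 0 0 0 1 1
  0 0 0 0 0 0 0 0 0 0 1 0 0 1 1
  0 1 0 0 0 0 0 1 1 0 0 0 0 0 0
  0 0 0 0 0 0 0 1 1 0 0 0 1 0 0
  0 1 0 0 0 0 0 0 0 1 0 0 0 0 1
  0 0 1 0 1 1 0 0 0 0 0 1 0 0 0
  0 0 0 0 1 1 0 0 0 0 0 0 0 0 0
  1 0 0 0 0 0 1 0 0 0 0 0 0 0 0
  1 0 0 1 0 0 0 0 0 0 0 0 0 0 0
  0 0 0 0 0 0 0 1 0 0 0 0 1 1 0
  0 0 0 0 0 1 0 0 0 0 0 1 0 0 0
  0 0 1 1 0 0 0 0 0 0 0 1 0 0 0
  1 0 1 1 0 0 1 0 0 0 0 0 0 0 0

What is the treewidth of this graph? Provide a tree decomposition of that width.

Each bag holds 4 vertices, so the decomposition has width 3, which upper-bounds the treewidth. For the lower bound: the 4 vertex sets {0,9,10}, {3}, {14}, {1,2,6,13} are disjoint, each induces a connected subgraph, and every pair is joined by at least one edge of G. Contracting each set to a single vertex therefore yields K_{4} as a minor, and since treewidth is minor-monotone, tw(G) ≥ tw(K_{4}) = 3. Hence tw(G) = 3 exactly.

Treewidth 3.
Bags: B1 = {0, 3, 9, 10}  B2 = {0, 3, 9, 14}  B3 = {3, 6, 9, 14}  B4 = {3, 6, 13, 14}  B5 = {2, 6, 13, 14}  B6 = {1, 2, 6, 13}  B7 = {1, 2, 11, 13}  B8 = {1, 2, 7, 11}  B9 = {1, 4, 7, 11}  B10 = {4, 7, 11, 12}  B11 = {4, 5, 7, 12}  B12 = {4, 5, 8, 12}
Tree: B1–B2, B2–B3, B3–B4, B4–B5, B5–B6, B6–B7, B7–B8, B8–B9, B9–B10, B10–B11, B11–B12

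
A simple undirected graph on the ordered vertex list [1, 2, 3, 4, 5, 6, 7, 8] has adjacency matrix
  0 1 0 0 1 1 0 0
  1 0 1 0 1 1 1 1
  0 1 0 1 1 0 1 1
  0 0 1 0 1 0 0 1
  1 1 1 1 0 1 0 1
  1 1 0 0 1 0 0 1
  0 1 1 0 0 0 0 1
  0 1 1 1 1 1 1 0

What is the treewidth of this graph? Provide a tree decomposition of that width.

Treewidth 3.
One such decomposition:
Bags: B1 = {2, 3, 5, 8}  B2 = {3, 4, 5, 8}  B3 = {2, 5, 6, 8}  B4 = {1, 2, 5, 6}  B5 = {2, 3, 7, 8}
Tree: B1–B2, B1–B3, B3–B4, B1–B5

Each bag holds 4 vertices, so the decomposition has width 3, which upper-bounds the treewidth. On the other hand G contains the 4-clique {2, 3, 5, 8}. A clique must lie in a single bag of any decomposition, so no decomposition can have width below 3. The upper and lower bounds meet at 3, so that is the treewidth.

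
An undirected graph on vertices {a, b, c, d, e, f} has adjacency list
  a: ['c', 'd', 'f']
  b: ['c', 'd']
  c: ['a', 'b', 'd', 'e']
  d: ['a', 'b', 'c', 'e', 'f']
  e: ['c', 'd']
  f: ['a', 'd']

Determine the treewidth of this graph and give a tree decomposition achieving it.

Treewidth 2.
Bags: B1 = {a, c, d}  B2 = {a, d, f}  B3 = {c, d, e}  B4 = {b, c, d}
Tree: B1–B2, B1–B3, B1–B4

Every bag has size at most 3, so the width is 3 − 1 = 2 and tw(G) ≤ 2. Conversely, {c, d, e} is a clique of size 3, and the vertices of any clique must share a bag in every tree decomposition; so some bag has ≥ 3 vertices and tw(G) ≥ 2. The upper and lower bounds meet at 2, so that is the treewidth.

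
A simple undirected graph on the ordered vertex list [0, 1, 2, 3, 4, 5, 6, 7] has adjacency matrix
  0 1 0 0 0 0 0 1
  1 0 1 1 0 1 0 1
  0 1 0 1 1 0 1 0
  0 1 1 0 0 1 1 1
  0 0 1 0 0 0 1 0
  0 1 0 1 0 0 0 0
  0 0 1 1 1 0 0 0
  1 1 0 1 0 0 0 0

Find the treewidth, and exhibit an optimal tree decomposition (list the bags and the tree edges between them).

Treewidth 2.
One optimal decomposition is:
Bags: B1 = {0, 1, 7}  B2 = {1, 3, 7}  B3 = {1, 3, 5}  B4 = {1, 2, 3}  B5 = {2, 3, 6}  B6 = {2, 4, 6}
Tree: B1–B2, B2–B3, B2–B4, B4–B5, B5–B6

Every bag has size at most 3, so the width is 3 − 1 = 2 and tw(G) ≤ 2. On the other hand G contains the 3-clique {0, 1, 7}. A clique must lie in a single bag of any decomposition, so no decomposition can have width below 2. Combining the bounds, tw(G) = 2.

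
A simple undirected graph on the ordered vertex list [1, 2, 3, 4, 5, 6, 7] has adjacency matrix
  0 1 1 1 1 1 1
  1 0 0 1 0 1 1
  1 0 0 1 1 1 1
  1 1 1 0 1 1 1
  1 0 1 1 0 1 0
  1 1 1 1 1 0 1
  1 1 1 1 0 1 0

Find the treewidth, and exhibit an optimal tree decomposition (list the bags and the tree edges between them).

Treewidth 4.
One such decomposition:
Bags: B1 = {1, 3, 4, 6, 7}  B2 = {1, 3, 4, 5, 6}  B3 = {1, 2, 4, 6, 7}
Tree: B1–B2, B1–B3

The largest bag has 5 vertices, giving width 4; this decomposition certifies tw(G) ≤ 4. For the lower bound, the 5 vertices {1, 2, 4, 6, 7} are pairwise adjacent, and any tree decomposition puts a clique entirely inside one bag — forcing width ≥ 4. Combining the bounds, tw(G) = 4.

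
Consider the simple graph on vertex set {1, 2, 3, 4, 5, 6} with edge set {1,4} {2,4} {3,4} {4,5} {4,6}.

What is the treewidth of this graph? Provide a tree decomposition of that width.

Treewidth 1.
One optimal decomposition is:
Bags: B1 = {2, 4}  B2 = {4, 6}  B3 = {1, 4}  B4 = {3, 4}  B5 = {4, 5}
Tree: B1–B2, B2–B3, B2–B4, B3–B5

The largest bag has 2 vertices, giving width 1; this decomposition certifies tw(G) ≤ 1. Any graph with an edge has treewidth ≥ 1, and G has the edge 4–2. Therefore the treewidth is 1.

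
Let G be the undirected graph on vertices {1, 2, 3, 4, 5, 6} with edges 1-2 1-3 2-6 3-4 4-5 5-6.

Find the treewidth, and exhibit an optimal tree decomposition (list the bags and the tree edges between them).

Every bag has size at most 3, so the width is 3 − 1 = 2 and tw(G) ≤ 2. For the lower bound, G contains the cycle 5–4–3–1–2–6–5, so G is not a forest; only forests have treewidth ≤ 1, hence tw(G) ≥ 2. Combining the bounds, tw(G) = 2.

Treewidth 2.
One optimal decomposition is:
Bags: B1 = {3, 4, 5}  B2 = {1, 3, 5}  B3 = {1, 2, 5}  B4 = {2, 5, 6}
Tree: B1–B2, B2–B3, B3–B4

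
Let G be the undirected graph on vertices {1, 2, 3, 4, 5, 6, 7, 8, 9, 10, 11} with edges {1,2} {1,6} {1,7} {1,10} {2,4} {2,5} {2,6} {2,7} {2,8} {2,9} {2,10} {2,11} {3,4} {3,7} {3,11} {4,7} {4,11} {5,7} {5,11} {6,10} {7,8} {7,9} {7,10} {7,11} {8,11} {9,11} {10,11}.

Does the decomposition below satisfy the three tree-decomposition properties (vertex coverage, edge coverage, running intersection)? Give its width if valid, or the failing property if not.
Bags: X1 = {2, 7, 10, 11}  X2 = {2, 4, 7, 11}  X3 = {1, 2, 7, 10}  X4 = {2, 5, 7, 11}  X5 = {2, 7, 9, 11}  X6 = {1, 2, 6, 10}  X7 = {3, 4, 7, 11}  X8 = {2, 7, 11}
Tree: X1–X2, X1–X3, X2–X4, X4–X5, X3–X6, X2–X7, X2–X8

A tree decomposition must satisfy three properties: every vertex lies in some bag; for every edge, both endpoints lie together in some bag; and for every vertex, the bags containing it form a connected subtree. Here vertex 8 appears in no bag, so the decomposition is invalid.

No — vertex 8 appears in no bag.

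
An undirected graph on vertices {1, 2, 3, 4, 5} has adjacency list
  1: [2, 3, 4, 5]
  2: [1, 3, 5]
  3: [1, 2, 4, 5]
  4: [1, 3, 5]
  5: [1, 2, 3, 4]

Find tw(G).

A width-3 tree decomposition is:
Bags: B1 = {1, 3, 4, 5}  B2 = {1, 2, 3, 5}
Tree: B1–B2
Each bag holds 4 vertices, so the decomposition has width 3, which upper-bounds the treewidth. On the other hand G contains the 4-clique {1, 2, 3, 5}. A clique must lie in a single bag of any decomposition, so no decomposition can have width below 3. The upper and lower bounds meet at 3, so that is the treewidth.

3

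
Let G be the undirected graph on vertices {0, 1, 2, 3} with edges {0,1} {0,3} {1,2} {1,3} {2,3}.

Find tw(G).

2

A width-2 tree decomposition is:
Bags: B1 = {0, 1, 3}  B2 = {1, 2, 3}
Tree: B1–B2
The largest bag has 3 vertices, giving width 2; this decomposition certifies tw(G) ≤ 2. Conversely, {0, 1, 3} is a clique of size 3, and the vertices of any clique must share a bag in every tree decomposition; so some bag has ≥ 3 vertices and tw(G) ≥ 2. The upper and lower bounds meet at 2, so that is the treewidth.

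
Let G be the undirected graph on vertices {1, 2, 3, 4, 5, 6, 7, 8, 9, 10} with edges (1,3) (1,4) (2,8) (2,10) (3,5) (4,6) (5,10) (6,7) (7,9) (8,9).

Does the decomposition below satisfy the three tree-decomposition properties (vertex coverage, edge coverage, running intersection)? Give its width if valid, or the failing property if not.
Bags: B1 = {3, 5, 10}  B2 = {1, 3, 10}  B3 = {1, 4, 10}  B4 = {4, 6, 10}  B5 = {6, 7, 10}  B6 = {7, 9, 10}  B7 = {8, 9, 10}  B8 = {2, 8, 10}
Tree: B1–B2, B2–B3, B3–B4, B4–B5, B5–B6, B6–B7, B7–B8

Yes; width 2.

Vertex coverage: the bags together contain {1, 2, 3, 4, 5, 6, 7, 8, 9, 10}, the full vertex set. Edge coverage: each edge of G has both endpoints in at least one bag. Running intersection: for every vertex, the bags containing it form a connected subtree. All three properties hold, so this is a valid tree decomposition of width max|bag| − 1 = 2, and hence tw(G) ≤ 2.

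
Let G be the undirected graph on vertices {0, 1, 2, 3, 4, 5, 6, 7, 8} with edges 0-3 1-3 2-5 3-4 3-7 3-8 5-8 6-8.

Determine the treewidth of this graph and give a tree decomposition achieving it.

Treewidth 1.
One optimal decomposition is:
Bags: B1 = {3, 8}  B2 = {3, 7}  B3 = {3, 4}  B4 = {5, 8}  B5 = {6, 8}  B6 = {0, 3}  B7 = {2, 5}  B8 = {1, 3}
Tree: B1–B2, B1–B3, B1–B4, B1–B5, B2–B6, B4–B7, B2–B8

The largest bag has 2 vertices, giving width 1; this decomposition certifies tw(G) ≤ 1. Since G has at least one edge (e.g. 3–8), it is not an edgeless graph, so tw(G) ≥ 1. Therefore the treewidth is 1.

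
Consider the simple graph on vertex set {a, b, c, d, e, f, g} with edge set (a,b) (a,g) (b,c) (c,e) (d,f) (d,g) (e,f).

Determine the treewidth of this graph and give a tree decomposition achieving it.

Each bag holds 3 vertices, so the decomposition has width 2, which upper-bounds the treewidth. Since g–d–f–e–c–b–a–g is a cycle in G, G is not acyclic. Forests are exactly the graphs of treewidth ≤ 1, so tw(G) ≥ 2. Hence tw(G) = 2 exactly.

Treewidth 2.
Bags: B1 = {d, f, g}  B2 = {e, f, g}  B3 = {c, e, g}  B4 = {b, c, g}  B5 = {a, b, g}
Tree: B1–B2, B2–B3, B3–B4, B4–B5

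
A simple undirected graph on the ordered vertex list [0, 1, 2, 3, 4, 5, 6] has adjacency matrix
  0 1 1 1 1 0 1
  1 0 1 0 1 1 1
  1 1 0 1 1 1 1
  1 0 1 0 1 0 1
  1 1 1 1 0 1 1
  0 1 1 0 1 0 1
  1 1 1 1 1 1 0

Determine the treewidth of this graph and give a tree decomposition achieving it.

Treewidth 4.
One such decomposition:
Bags: B1 = {1, 2, 4, 5, 6}  B2 = {0, 1, 2, 4, 6}  B3 = {0, 2, 3, 4, 6}
Tree: B1–B2, B2–B3

Each bag holds 5 vertices, so the decomposition has width 4, which upper-bounds the treewidth. On the other hand G contains the 5-clique {0, 1, 2, 4, 6}. A clique must lie in a single bag of any decomposition, so no decomposition can have width below 4. Combining the bounds, tw(G) = 4.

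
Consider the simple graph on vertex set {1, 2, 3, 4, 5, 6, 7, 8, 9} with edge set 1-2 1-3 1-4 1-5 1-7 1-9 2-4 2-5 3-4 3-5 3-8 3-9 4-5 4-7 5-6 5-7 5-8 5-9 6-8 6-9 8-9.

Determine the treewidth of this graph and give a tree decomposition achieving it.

Each bag holds 4 vertices, so the decomposition has width 3, which upper-bounds the treewidth. On the other hand G contains the 4-clique {3, 5, 8, 9}. A clique must lie in a single bag of any decomposition, so no decomposition can have width below 3. The upper and lower bounds meet at 3, so that is the treewidth.

Treewidth 3.
Bags: B1 = {1, 3, 4, 5}  B2 = {1, 3, 5, 9}  B3 = {3, 5, 8, 9}  B4 = {5, 6, 8, 9}  B5 = {1, 2, 4, 5}  B6 = {1, 4, 5, 7}
Tree: B1–B2, B2–B3, B3–B4, B1–B5, B1–B6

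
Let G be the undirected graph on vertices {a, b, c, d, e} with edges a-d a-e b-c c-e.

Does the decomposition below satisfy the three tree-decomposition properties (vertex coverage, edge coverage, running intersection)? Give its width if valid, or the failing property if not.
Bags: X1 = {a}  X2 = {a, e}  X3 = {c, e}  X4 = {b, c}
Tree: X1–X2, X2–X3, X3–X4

No — vertex d appears in no bag.

A tree decomposition must satisfy three properties: every vertex lies in some bag; for every edge, both endpoints lie together in some bag; and for every vertex, the bags containing it form a connected subtree. Here vertex d appears in no bag, so the decomposition is invalid.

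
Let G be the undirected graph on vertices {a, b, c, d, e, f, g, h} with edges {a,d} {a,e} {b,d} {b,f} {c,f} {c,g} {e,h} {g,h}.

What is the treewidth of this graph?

2

A width-2 tree decomposition is:
Bags: B1 = {b, c, f}  B2 = {b, c, g}  B3 = {b, g, h}  B4 = {b, e, h}  B5 = {a, b, e}  B6 = {a, b, d}
Tree: B1–B2, B2–B3, B3–B4, B4–B5, B5–B6
Every bag has size at most 3, so the width is 3 − 1 = 2 and tw(G) ≤ 2. For the lower bound, G contains the cycle b–f–c–g–h–e–a–d–b, so G is not a forest; only forests have treewidth ≤ 1, hence tw(G) ≥ 2. Therefore the treewidth is 2.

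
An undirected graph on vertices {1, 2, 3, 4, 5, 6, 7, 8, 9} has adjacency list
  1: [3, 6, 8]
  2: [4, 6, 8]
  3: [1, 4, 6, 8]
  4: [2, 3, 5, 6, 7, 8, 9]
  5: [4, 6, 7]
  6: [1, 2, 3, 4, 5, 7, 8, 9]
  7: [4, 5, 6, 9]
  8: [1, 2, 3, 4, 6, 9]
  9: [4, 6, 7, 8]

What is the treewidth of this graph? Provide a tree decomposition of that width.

Every bag has size at most 4, so the width is 4 − 1 = 3 and tw(G) ≤ 3. Conversely, {1, 3, 6, 8} is a clique of size 4, and the vertices of any clique must share a bag in every tree decomposition; so some bag has ≥ 4 vertices and tw(G) ≥ 3. Combining the bounds, tw(G) = 3.

Treewidth 3.
Bags: B1 = {4, 6, 8, 9}  B2 = {3, 4, 6, 8}  B3 = {1, 3, 6, 8}  B4 = {2, 4, 6, 8}  B5 = {4, 6, 7, 9}  B6 = {4, 5, 6, 7}
Tree: B1–B2, B2–B3, B2–B4, B1–B5, B5–B6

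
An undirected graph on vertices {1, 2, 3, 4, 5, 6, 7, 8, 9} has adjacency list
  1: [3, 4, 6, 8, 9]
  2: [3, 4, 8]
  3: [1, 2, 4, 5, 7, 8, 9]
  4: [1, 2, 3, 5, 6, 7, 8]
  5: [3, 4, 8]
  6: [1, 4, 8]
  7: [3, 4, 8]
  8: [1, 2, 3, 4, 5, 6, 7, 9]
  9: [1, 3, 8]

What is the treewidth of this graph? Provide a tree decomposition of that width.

Treewidth 3.
Bags: B1 = {3, 4, 7, 8}  B2 = {1, 3, 4, 8}  B3 = {2, 3, 4, 8}  B4 = {1, 3, 8, 9}  B5 = {1, 4, 6, 8}  B6 = {3, 4, 5, 8}
Tree: B1–B2, B1–B3, B2–B4, B2–B5, B3–B6

Every bag has size at most 4, so the width is 4 − 1 = 3 and tw(G) ≤ 3. Conversely, {1, 3, 8, 9} is a clique of size 4, and the vertices of any clique must share a bag in every tree decomposition; so some bag has ≥ 4 vertices and tw(G) ≥ 3. Therefore the treewidth is 3.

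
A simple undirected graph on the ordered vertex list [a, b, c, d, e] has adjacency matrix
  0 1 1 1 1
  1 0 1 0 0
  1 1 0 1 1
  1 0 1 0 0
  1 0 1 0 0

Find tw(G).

A width-2 tree decomposition is:
Bags: B1 = {a, b, c}  B2 = {a, c, e}  B3 = {a, c, d}
Tree: B1–B2, B1–B3
The largest bag has 3 vertices, giving width 2; this decomposition certifies tw(G) ≤ 2. Conversely, {a, c, d} is a clique of size 3, and the vertices of any clique must share a bag in every tree decomposition; so some bag has ≥ 3 vertices and tw(G) ≥ 2. Combining the bounds, tw(G) = 2.

2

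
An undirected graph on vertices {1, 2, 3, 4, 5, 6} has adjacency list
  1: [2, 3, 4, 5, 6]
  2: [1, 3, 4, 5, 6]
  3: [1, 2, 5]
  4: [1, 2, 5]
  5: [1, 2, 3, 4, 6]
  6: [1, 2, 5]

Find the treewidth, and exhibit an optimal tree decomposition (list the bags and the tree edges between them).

Treewidth 3.
Bags: B1 = {1, 2, 3, 5}  B2 = {1, 2, 4, 5}  B3 = {1, 2, 5, 6}
Tree: B1–B2, B1–B3

Every bag has size at most 4, so the width is 4 − 1 = 3 and tw(G) ≤ 3. On the other hand G contains the 4-clique {1, 2, 3, 5}. A clique must lie in a single bag of any decomposition, so no decomposition can have width below 3. Hence tw(G) = 3 exactly.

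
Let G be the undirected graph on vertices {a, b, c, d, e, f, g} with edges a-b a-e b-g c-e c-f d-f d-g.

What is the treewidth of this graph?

A width-2 tree decomposition is:
Bags: B1 = {b, d, g}  B2 = {a, b, d}  B3 = {a, d, e}  B4 = {c, d, e}  B5 = {c, d, f}
Tree: B1–B2, B2–B3, B3–B4, B4–B5
Each bag holds 3 vertices, so the decomposition has width 2, which upper-bounds the treewidth. The edges d–g–b–a–e–c–f–d form a cycle, so G is not a tree and its treewidth is at least 2. The upper and lower bounds meet at 2, so that is the treewidth.

2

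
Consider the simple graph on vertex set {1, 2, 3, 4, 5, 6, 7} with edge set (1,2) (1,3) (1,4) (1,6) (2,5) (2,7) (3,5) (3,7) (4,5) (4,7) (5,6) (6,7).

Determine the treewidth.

A width-3 tree decomposition is:
Bags: B1 = {1, 4, 5, 7}  B2 = {1, 2, 5, 7}  B3 = {1, 5, 6, 7}  B4 = {1, 3, 5, 7}
Tree: B1–B2, B2–B3, B3–B4
Each bag holds 4 vertices, so the decomposition has width 3, which upper-bounds the treewidth. For the lower bound: the 4 vertex sets {4,5}, {2,7}, {1}, {6} are disjoint, each induces a connected subgraph, and every pair is joined by at least one edge of G. Contracting each set to a single vertex therefore yields K_{4} as a minor, and since treewidth is minor-monotone, tw(G) ≥ tw(K_{4}) = 3. Therefore the treewidth is 3.

3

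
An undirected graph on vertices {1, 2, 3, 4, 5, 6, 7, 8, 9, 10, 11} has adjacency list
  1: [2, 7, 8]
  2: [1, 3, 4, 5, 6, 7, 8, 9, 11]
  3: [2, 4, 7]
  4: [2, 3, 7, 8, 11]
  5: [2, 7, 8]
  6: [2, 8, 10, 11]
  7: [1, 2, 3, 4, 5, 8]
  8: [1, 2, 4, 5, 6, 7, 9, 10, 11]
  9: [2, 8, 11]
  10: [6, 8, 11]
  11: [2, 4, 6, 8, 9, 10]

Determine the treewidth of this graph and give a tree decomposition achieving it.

Treewidth 3.
One optimal decomposition is:
Bags: B1 = {2, 4, 7, 8}  B2 = {2, 4, 8, 11}  B3 = {2, 5, 7, 8}  B4 = {2, 3, 4, 7}  B5 = {2, 6, 8, 11}  B6 = {1, 2, 7, 8}  B7 = {6, 8, 10, 11}  B8 = {2, 8, 9, 11}
Tree: B1–B2, B1–B3, B1–B4, B2–B5, B3–B6, B5–B7, B2–B8

Every bag has size at most 4, so the width is 4 − 1 = 3 and tw(G) ≤ 3. On the other hand G contains the 4-clique {2, 8, 9, 11}. A clique must lie in a single bag of any decomposition, so no decomposition can have width below 3. Hence tw(G) = 3 exactly.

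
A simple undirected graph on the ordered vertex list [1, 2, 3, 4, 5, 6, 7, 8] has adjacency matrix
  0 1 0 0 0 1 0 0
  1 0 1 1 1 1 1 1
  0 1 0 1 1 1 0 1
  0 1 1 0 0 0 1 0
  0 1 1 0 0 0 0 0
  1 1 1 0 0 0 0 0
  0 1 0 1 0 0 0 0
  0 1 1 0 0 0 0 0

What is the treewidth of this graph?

A width-2 tree decomposition is:
Bags: B1 = {2, 3, 6}  B2 = {2, 3, 5}  B3 = {2, 3, 8}  B4 = {2, 3, 4}  B5 = {2, 4, 7}  B6 = {1, 2, 6}
Tree: B1–B2, B2–B3, B1–B4, B4–B5, B1–B6
The largest bag has 3 vertices, giving width 2; this decomposition certifies tw(G) ≤ 2. Conversely, {1, 2, 6} is a clique of size 3, and the vertices of any clique must share a bag in every tree decomposition; so some bag has ≥ 3 vertices and tw(G) ≥ 2. Therefore the treewidth is 2.

2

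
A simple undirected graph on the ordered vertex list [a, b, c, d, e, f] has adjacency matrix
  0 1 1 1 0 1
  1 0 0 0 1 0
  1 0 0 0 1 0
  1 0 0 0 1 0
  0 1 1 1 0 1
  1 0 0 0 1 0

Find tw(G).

A width-2 tree decomposition is:
Bags: B1 = {a, b, e}  B2 = {a, c, e}  B3 = {a, e, f}  B4 = {a, d, e}
Tree: B1–B2, B2–B3, B3–B4
The largest bag has 3 vertices, giving width 2; this decomposition certifies tw(G) ≤ 2. Since a–b–e–c–a is a cycle in G, G is not acyclic. Forests are exactly the graphs of treewidth ≤ 1, so tw(G) ≥ 2. Hence tw(G) = 2 exactly.

2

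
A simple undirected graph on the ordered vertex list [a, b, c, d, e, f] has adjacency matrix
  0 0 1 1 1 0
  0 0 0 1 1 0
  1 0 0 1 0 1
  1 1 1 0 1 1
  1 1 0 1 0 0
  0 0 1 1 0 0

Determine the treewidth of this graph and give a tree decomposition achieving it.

The largest bag has 3 vertices, giving width 2; this decomposition certifies tw(G) ≤ 2. On the other hand G contains the 3-clique {a, d, e}. A clique must lie in a single bag of any decomposition, so no decomposition can have width below 2. The upper and lower bounds meet at 2, so that is the treewidth.

Treewidth 2.
One such decomposition:
Bags: B1 = {c, d, f}  B2 = {a, c, d}  B3 = {a, d, e}  B4 = {b, d, e}
Tree: B1–B2, B2–B3, B3–B4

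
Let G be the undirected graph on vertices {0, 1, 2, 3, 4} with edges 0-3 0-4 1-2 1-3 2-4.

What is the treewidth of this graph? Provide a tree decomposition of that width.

Treewidth 2.
One such decomposition:
Bags: B1 = {0, 3, 4}  B2 = {2, 3, 4}  B3 = {1, 2, 3}
Tree: B1–B2, B2–B3

Every bag has size at most 3, so the width is 3 − 1 = 2 and tw(G) ≤ 2. For the lower bound, G contains the cycle 3–0–4–2–1–3, so G is not a forest; only forests have treewidth ≤ 1, hence tw(G) ≥ 2. Combining the bounds, tw(G) = 2.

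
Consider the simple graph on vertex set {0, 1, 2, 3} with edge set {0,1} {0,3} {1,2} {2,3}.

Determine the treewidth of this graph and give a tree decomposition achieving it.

Treewidth 2.
One optimal decomposition is:
Bags: B1 = {0, 2, 3}  B2 = {0, 1, 2}
Tree: B1–B2

Each bag holds 3 vertices, so the decomposition has width 2, which upper-bounds the treewidth. For the lower bound, G contains the cycle 2–3–0–1–2, so G is not a forest; only forests have treewidth ≤ 1, hence tw(G) ≥ 2. Therefore the treewidth is 2.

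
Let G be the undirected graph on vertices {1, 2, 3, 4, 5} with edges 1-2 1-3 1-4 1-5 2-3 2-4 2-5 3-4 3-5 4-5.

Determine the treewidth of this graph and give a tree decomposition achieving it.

Treewidth 4.
One such decomposition:
Bags: B1 = {1, 2, 3, 4, 5}
Tree: (single bag)

With just one bag of size 5, the width is 5 − 1 = 4, so tw(G) ≤ 4. For the lower bound, the 5 vertices {1, 2, 3, 4, 5} are pairwise adjacent, and any tree decomposition puts a clique entirely inside one bag — forcing width ≥ 4. Therefore the treewidth is 4.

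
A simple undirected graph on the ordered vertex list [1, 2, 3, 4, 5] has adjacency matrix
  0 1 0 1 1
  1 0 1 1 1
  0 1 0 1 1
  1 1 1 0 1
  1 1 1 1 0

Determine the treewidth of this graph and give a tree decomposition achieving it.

Treewidth 3.
One such decomposition:
Bags: B1 = {2, 3, 4, 5}  B2 = {1, 2, 4, 5}
Tree: B1–B2

Each bag holds 4 vertices, so the decomposition has width 3, which upper-bounds the treewidth. Conversely, {1, 2, 4, 5} is a clique of size 4, and the vertices of any clique must share a bag in every tree decomposition; so some bag has ≥ 4 vertices and tw(G) ≥ 3. Combining the bounds, tw(G) = 3.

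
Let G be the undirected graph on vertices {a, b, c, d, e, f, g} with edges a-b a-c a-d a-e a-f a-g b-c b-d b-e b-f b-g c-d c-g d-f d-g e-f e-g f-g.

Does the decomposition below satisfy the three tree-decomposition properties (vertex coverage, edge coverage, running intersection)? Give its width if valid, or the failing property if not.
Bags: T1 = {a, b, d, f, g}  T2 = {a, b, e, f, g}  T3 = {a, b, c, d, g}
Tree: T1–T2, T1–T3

Yes; width 4.

Vertex coverage: the bags together contain {a, b, c, d, e, f, g}, the full vertex set. Edge coverage: each edge of G has both endpoints in at least one bag. Running intersection: for every vertex, the bags containing it form a connected subtree. All three properties hold, so this is a valid tree decomposition of width max|bag| − 1 = 4, and hence tw(G) ≤ 4.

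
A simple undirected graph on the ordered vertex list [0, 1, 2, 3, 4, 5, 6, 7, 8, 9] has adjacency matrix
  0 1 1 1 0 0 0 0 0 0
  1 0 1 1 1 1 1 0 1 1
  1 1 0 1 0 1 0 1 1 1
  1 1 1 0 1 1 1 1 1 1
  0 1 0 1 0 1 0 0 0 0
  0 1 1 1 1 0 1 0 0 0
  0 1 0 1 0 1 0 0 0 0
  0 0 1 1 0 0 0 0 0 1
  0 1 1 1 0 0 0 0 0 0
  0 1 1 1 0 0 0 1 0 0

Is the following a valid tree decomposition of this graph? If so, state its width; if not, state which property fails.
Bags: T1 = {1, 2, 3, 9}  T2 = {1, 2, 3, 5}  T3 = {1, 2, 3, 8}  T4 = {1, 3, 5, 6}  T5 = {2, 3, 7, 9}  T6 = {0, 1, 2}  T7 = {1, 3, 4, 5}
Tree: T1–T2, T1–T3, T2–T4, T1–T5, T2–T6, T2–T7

A tree decomposition must satisfy three properties: every vertex lies in some bag; for every edge, both endpoints lie together in some bag; and for every vertex, the bags containing it form a connected subtree. Here edge (3,0) lies in no bag, so the decomposition is invalid.

No — edge (3,0) lies in no bag.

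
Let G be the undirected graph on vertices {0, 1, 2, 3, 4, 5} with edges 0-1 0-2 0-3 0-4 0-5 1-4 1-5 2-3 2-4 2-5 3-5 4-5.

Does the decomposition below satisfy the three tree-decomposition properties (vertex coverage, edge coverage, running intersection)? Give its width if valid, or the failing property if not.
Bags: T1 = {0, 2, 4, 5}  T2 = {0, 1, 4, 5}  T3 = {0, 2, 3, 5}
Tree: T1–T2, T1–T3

Yes; width 3.

Vertex coverage: the bags together contain {0, 1, 2, 3, 4, 5}, the full vertex set. Edge coverage: each edge of G has both endpoints in at least one bag. Running intersection: for every vertex, the bags containing it form a connected subtree. All three properties hold, so this is a valid tree decomposition of width max|bag| − 1 = 3, and hence tw(G) ≤ 3.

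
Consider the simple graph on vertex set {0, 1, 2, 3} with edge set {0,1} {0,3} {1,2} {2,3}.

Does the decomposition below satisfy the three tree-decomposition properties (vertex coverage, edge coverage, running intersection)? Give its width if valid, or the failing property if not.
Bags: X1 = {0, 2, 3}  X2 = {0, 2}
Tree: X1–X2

A tree decomposition must satisfy three properties: every vertex lies in some bag; for every edge, both endpoints lie together in some bag; and for every vertex, the bags containing it form a connected subtree. Here vertex 1 appears in no bag, so the decomposition is invalid.

No — vertex 1 appears in no bag.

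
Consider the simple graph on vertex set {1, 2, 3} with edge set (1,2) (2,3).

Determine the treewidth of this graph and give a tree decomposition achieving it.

Treewidth 1.
Bags: B1 = {2, 3}  B2 = {1, 2}
Tree: B1–B2

Every bag has size at most 2, so the width is 2 − 1 = 1 and tw(G) ≤ 1. G has an edge, so its treewidth is at least 1. Combining the bounds, tw(G) = 1.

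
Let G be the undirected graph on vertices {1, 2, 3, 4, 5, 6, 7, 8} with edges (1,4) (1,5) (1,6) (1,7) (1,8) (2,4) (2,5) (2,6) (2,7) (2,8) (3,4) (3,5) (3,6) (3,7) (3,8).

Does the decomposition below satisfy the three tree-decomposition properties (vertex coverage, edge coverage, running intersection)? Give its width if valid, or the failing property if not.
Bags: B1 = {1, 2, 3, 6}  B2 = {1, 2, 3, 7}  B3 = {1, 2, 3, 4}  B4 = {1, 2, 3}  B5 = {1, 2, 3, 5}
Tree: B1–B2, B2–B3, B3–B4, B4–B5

No — vertex 8 appears in no bag.

A tree decomposition must satisfy three properties: every vertex lies in some bag; for every edge, both endpoints lie together in some bag; and for every vertex, the bags containing it form a connected subtree. Here vertex 8 appears in no bag, so the decomposition is invalid.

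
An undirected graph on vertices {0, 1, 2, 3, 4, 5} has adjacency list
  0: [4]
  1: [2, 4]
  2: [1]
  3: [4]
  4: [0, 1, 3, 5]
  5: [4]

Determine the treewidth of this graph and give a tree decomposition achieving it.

Each bag holds 2 vertices, so the decomposition has width 1, which upper-bounds the treewidth. G has an edge, so its treewidth is at least 1. The upper and lower bounds meet at 1, so that is the treewidth.

Treewidth 1.
Bags: B1 = {0, 4}  B2 = {1, 4}  B3 = {1, 2}  B4 = {3, 4}  B5 = {4, 5}
Tree: B1–B2, B2–B3, B2–B4, B1–B5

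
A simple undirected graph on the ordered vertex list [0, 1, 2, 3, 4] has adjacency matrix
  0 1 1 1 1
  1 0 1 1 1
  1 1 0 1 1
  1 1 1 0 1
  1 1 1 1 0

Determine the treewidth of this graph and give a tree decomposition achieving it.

Treewidth 4.
Bags: B1 = {0, 1, 2, 3, 4}
Tree: (single bag)

With just one bag of size 5, the width is 5 − 1 = 4, so tw(G) ≤ 4. On the other hand G contains the 5-clique {0, 1, 2, 3, 4}. A clique must lie in a single bag of any decomposition, so no decomposition can have width below 4. Combining the bounds, tw(G) = 4.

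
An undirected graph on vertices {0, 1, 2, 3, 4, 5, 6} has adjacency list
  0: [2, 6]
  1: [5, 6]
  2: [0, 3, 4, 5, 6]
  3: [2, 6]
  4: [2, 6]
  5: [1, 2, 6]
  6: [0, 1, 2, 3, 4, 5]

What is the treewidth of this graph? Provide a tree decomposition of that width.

Treewidth 2.
One optimal decomposition is:
Bags: B1 = {2, 4, 6}  B2 = {0, 2, 6}  B3 = {2, 5, 6}  B4 = {1, 5, 6}  B5 = {2, 3, 6}
Tree: B1–B2, B2–B3, B3–B4, B2–B5

Every bag has size at most 3, so the width is 3 − 1 = 2 and tw(G) ≤ 2. For the lower bound, the 3 vertices {1, 5, 6} are pairwise adjacent, and any tree decomposition puts a clique entirely inside one bag — forcing width ≥ 2. Hence tw(G) = 2 exactly.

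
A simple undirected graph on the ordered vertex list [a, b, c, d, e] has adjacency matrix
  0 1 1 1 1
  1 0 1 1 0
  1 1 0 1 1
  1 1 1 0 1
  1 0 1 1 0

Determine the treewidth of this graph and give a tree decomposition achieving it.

Each bag holds 4 vertices, so the decomposition has width 3, which upper-bounds the treewidth. Conversely, {a, c, d, e} is a clique of size 4, and the vertices of any clique must share a bag in every tree decomposition; so some bag has ≥ 4 vertices and tw(G) ≥ 3. Hence tw(G) = 3 exactly.

Treewidth 3.
Bags: B1 = {a, b, c, d}  B2 = {a, c, d, e}
Tree: B1–B2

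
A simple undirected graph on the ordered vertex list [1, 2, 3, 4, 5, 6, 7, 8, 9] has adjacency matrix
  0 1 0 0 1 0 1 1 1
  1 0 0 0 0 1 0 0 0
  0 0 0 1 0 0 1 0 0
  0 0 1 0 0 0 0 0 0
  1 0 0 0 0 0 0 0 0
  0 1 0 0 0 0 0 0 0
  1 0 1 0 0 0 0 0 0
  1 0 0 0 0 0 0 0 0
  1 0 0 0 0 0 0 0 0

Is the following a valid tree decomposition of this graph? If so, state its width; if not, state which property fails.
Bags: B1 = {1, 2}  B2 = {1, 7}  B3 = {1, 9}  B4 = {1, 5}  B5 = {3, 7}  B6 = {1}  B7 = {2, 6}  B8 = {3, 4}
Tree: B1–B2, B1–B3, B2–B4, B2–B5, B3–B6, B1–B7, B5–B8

A tree decomposition must satisfy three properties: every vertex lies in some bag; for every edge, both endpoints lie together in some bag; and for every vertex, the bags containing it form a connected subtree. Here vertex 8 appears in no bag, so the decomposition is invalid.

No — vertex 8 appears in no bag.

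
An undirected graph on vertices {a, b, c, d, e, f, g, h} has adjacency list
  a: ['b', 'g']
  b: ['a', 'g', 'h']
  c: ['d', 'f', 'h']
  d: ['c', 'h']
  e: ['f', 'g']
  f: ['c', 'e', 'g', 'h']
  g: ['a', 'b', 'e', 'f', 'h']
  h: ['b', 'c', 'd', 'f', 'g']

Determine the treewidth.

A width-2 tree decomposition is:
Bags: B1 = {f, g, h}  B2 = {c, f, h}  B3 = {b, g, h}  B4 = {a, b, g}  B5 = {c, d, h}  B6 = {e, f, g}
Tree: B1–B2, B1–B3, B3–B4, B2–B5, B1–B6
Each bag holds 3 vertices, so the decomposition has width 2, which upper-bounds the treewidth. Conversely, {c, d, h} is a clique of size 3, and the vertices of any clique must share a bag in every tree decomposition; so some bag has ≥ 3 vertices and tw(G) ≥ 2. Hence tw(G) = 2 exactly.

2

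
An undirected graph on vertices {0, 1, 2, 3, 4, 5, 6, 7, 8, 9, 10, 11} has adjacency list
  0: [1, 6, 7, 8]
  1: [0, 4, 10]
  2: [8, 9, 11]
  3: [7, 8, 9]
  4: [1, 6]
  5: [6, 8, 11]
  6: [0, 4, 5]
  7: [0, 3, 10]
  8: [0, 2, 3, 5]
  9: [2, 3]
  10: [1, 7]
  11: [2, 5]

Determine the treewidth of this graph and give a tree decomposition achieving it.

Treewidth 3.
One such decomposition:
Bags: B1 = {2, 5, 9, 11}  B2 = {2, 5, 8, 9}  B3 = {3, 5, 8, 9}  B4 = {3, 5, 6, 8}  B5 = {0, 3, 6, 8}  B6 = {0, 3, 6, 7}  B7 = {0, 4, 6, 7}  B8 = {0, 1, 4, 7}  B9 = {1, 4, 7, 10}
Tree: B1–B2, B2–B3, B3–B4, B4–B5, B5–B6, B6–B7, B7–B8, B8–B9

Every bag has size at most 4, so the width is 4 − 1 = 3 and tw(G) ≤ 3. For the lower bound: the 4 vertex sets {2,9,11}, {5}, {8}, {0,3,6,7} are disjoint, each induces a connected subgraph, and every pair is joined by at least one edge of G. Contracting each set to a single vertex therefore yields K_{4} as a minor, and since treewidth is minor-monotone, tw(G) ≥ tw(K_{4}) = 3. Therefore the treewidth is 3.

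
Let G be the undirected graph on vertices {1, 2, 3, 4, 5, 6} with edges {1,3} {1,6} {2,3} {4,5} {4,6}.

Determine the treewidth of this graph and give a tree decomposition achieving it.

Treewidth 1.
Bags: B1 = {2, 3}  B2 = {1, 3}  B3 = {1, 6}  B4 = {4, 6}  B5 = {4, 5}
Tree: B1–B2, B2–B3, B3–B4, B4–B5

The largest bag has 2 vertices, giving width 1; this decomposition certifies tw(G) ≤ 1. Since G has at least one edge (e.g. 2–3), it is not an edgeless graph, so tw(G) ≥ 1. Therefore the treewidth is 1.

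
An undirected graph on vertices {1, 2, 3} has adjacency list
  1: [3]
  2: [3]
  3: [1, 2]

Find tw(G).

A width-1 tree decomposition is:
Bags: B1 = {1, 3}  B2 = {2, 3}
Tree: B1–B2
Every bag has size at most 2, so the width is 2 − 1 = 1 and tw(G) ≤ 1. Since G has at least one edge (e.g. 1–3), it is not an edgeless graph, so tw(G) ≥ 1. Therefore the treewidth is 1.

1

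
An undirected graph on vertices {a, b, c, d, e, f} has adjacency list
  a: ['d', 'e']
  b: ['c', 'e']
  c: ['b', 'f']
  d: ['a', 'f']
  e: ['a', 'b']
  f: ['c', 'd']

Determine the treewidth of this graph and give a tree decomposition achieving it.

Each bag holds 3 vertices, so the decomposition has width 2, which upper-bounds the treewidth. Since b–c–f–d–a–e–b is a cycle in G, G is not acyclic. Forests are exactly the graphs of treewidth ≤ 1, so tw(G) ≥ 2. The upper and lower bounds meet at 2, so that is the treewidth.

Treewidth 2.
One such decomposition:
Bags: B1 = {b, c, f}  B2 = {b, d, f}  B3 = {a, b, d}  B4 = {a, b, e}
Tree: B1–B2, B2–B3, B3–B4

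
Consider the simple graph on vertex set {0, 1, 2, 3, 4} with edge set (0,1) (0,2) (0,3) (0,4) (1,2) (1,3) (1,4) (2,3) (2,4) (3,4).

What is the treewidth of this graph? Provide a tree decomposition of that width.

Treewidth 4.
One optimal decomposition is:
Bags: B1 = {0, 1, 2, 3, 4}
Tree: (single bag)

With just one bag of size 5, the width is 5 − 1 = 4, so tw(G) ≤ 4. On the other hand G contains the 5-clique {0, 1, 2, 3, 4}. A clique must lie in a single bag of any decomposition, so no decomposition can have width below 4. Therefore the treewidth is 4.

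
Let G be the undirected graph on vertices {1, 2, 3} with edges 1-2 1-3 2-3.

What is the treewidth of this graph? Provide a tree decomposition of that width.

With just one bag of size 3, the width is 3 − 1 = 2, so tw(G) ≤ 2. On the other hand G contains the 3-clique {1, 2, 3}. A clique must lie in a single bag of any decomposition, so no decomposition can have width below 2. The upper and lower bounds meet at 2, so that is the treewidth.

Treewidth 2.
One such decomposition:
Bags: B1 = {1, 2, 3}
Tree: (single bag)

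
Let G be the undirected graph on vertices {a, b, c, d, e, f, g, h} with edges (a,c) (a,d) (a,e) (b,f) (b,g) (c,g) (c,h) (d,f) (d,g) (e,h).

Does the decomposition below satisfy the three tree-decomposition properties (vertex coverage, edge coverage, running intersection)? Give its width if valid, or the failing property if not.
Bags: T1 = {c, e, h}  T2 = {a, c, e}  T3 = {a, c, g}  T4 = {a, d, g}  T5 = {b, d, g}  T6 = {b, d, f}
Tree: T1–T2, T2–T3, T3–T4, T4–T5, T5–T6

Every vertex of G appears in some bag (union = {a, b, c, d, e, f, g, h}); every edge is covered by a bag; and for each vertex v the set of bags containing v is connected in the bag tree. The decomposition is therefore valid. The largest bag has 3 vertices, so the width is 2.

Yes; width 2.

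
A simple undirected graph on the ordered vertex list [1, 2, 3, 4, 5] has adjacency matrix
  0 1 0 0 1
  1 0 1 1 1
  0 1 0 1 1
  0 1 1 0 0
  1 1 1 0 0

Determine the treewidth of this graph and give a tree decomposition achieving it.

The largest bag has 3 vertices, giving width 2; this decomposition certifies tw(G) ≤ 2. For the lower bound, the 3 vertices {1, 2, 5} are pairwise adjacent, and any tree decomposition puts a clique entirely inside one bag — forcing width ≥ 2. Combining the bounds, tw(G) = 2.

Treewidth 2.
One optimal decomposition is:
Bags: B1 = {2, 3, 5}  B2 = {1, 2, 5}  B3 = {2, 3, 4}
Tree: B1–B2, B1–B3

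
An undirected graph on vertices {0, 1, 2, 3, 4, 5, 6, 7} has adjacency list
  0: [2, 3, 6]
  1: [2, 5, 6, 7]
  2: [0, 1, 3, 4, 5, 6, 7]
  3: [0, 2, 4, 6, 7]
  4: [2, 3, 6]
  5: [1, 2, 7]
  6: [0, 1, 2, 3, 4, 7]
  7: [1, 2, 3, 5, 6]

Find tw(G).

3

A width-3 tree decomposition is:
Bags: B1 = {2, 3, 6, 7}  B2 = {1, 2, 6, 7}  B3 = {1, 2, 5, 7}  B4 = {0, 2, 3, 6}  B5 = {2, 3, 4, 6}
Tree: B1–B2, B2–B3, B1–B4, B4–B5
Each bag holds 4 vertices, so the decomposition has width 3, which upper-bounds the treewidth. Conversely, {1, 2, 5, 7} is a clique of size 4, and the vertices of any clique must share a bag in every tree decomposition; so some bag has ≥ 4 vertices and tw(G) ≥ 3. The upper and lower bounds meet at 3, so that is the treewidth.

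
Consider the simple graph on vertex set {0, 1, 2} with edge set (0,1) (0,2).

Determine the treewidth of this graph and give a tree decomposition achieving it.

Every bag has size at most 2, so the width is 2 − 1 = 1 and tw(G) ≤ 1. G has an edge, so its treewidth is at least 1. Therefore the treewidth is 1.

Treewidth 1.
Bags: B1 = {0, 1}  B2 = {0, 2}
Tree: B1–B2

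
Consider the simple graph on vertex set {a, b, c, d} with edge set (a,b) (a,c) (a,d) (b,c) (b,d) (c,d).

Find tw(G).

A width-3 tree decomposition is:
Bags: B1 = {a, b, c, d}
Tree: (single bag)
A single bag containing all 4 vertices is trivially a valid decomposition of width 3. For the lower bound, the 4 vertices {a, b, c, d} are pairwise adjacent, and any tree decomposition puts a clique entirely inside one bag — forcing width ≥ 3. Hence tw(G) = 3 exactly.

3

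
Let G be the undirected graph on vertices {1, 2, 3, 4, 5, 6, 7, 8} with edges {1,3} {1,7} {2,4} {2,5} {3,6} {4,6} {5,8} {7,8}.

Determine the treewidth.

A width-2 tree decomposition is:
Bags: B1 = {5, 7, 8}  B2 = {2, 5, 7}  B3 = {2, 4, 7}  B4 = {4, 6, 7}  B5 = {3, 6, 7}  B6 = {1, 3, 7}
Tree: B1–B2, B2–B3, B3–B4, B4–B5, B5–B6
The largest bag has 3 vertices, giving width 2; this decomposition certifies tw(G) ≤ 2. For the lower bound, G contains the cycle 7–8–5–2–4–6–3–1–7, so G is not a forest; only forests have treewidth ≤ 1, hence tw(G) ≥ 2. Therefore the treewidth is 2.

2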